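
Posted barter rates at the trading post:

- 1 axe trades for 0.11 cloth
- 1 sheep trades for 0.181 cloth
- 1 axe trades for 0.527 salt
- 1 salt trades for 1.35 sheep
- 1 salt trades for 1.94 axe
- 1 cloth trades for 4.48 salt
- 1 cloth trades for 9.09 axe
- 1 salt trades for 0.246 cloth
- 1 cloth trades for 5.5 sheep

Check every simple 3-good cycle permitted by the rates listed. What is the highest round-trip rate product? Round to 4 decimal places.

1.1784

axe→salt→cloth→axe: 0.527 × 0.246 × 9.09 = 1.17845
cloth→salt→sheep→cloth: 4.48 × 1.35 × 0.181 = 1.09469
axe→cloth→salt→axe: 0.11 × 4.48 × 1.94 = 0.95603
Maximum is axe→salt→cloth→axe at 1.1784; arbitrage exists.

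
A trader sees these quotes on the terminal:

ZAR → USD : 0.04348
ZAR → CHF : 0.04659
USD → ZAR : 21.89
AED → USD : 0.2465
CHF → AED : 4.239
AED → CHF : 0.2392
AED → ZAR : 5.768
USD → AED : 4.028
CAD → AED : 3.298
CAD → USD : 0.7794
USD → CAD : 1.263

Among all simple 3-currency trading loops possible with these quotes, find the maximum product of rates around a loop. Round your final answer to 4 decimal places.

1.1392

AED→ZAR→CHF→AED: 5.768 × 0.04659 × 4.239 = 1.13915
AED→USD→CAD→AED: 0.2465 × 1.263 × 3.298 = 1.02676
AED→ZAR→USD→AED: 5.768 × 0.04348 × 4.028 = 1.01019
Maximum is AED→ZAR→CHF→AED at 1.1392; arbitrage exists.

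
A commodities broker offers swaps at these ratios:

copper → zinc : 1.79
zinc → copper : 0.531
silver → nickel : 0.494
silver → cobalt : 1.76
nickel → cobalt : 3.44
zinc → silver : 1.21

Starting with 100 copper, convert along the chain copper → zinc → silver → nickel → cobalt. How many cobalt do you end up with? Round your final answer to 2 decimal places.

100 copper × 1.79 = 179 zinc
179 zinc × 1.21 = 216.59 silver
216.59 silver × 0.494 = 106.99546 nickel
106.99546 nickel × 3.44 = 368.0643824 cobalt

368.06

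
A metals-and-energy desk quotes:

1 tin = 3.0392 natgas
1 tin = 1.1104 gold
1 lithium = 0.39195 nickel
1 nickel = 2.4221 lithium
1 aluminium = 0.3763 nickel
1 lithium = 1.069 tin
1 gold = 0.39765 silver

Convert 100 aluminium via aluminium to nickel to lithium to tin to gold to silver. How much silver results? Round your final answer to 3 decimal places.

100 aluminium × 0.3763 = 37.63 nickel
37.63 nickel × 2.4221 = 91.143623 lithium
91.143623 lithium × 1.069 = 97.432532987 tin
97.432532987 tin × 1.1104 = 108.1890846287648 gold
108.1890846287648 gold × 0.39765 = 43.02138950262832272 silver

43.021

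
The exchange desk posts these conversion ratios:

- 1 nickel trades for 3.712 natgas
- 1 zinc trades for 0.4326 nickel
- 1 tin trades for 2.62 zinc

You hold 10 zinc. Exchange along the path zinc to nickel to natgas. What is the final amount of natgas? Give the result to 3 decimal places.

16.058

10 zinc × 0.4326 = 4.326 nickel
4.326 nickel × 3.712 = 16.058112 natgas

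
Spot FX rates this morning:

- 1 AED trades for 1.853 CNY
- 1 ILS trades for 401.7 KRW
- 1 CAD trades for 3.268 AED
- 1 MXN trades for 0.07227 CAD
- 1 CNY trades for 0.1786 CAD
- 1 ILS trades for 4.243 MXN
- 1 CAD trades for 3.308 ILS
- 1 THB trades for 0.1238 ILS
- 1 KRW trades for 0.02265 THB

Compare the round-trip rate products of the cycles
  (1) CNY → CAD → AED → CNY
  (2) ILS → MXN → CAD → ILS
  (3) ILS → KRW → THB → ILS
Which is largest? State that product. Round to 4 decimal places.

(1) 0.1786 × 3.268 × 1.853 = 1.08153
(2) 4.243 × 0.07227 × 3.308 = 1.01437
(3) 401.7 × 0.02265 × 0.1238 = 1.12639
Highest is cycle (3) at 1.1264 (>1, arbitrage).

1.1264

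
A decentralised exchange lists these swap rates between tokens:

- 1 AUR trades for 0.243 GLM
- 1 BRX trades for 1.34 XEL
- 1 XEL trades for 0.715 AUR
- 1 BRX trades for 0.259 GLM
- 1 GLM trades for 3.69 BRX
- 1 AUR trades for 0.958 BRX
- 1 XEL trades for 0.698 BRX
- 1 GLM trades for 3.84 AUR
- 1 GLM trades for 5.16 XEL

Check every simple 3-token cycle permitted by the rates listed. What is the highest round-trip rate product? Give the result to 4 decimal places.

0.9528

GLM→AUR→BRX→GLM: 3.84 × 0.958 × 0.259 = 0.95279
GLM→XEL→BRX→GLM: 5.16 × 0.698 × 0.259 = 0.93284
BRX→XEL→AUR→BRX: 1.34 × 0.715 × 0.958 = 0.91786
GLM→XEL→AUR→GLM: 5.16 × 0.715 × 0.243 = 0.89652
Maximum is GLM→AUR→BRX→GLM at 0.9528; no arbitrage — every cycle loses value.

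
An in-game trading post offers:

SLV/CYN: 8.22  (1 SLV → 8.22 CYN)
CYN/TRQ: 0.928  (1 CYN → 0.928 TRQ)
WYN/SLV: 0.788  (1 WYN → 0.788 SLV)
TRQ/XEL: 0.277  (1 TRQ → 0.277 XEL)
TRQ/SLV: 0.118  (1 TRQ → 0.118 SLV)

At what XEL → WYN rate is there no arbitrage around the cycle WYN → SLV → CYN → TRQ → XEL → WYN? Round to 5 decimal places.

0.60058

Known legs of the cycle: 0.788 × 8.22 × 0.928 × 0.277 = 1.66504425216
For no arbitrage the full-cycle product must be 1, so the missing rate is 1 / 1.66504425216 ≈ 0.6005846.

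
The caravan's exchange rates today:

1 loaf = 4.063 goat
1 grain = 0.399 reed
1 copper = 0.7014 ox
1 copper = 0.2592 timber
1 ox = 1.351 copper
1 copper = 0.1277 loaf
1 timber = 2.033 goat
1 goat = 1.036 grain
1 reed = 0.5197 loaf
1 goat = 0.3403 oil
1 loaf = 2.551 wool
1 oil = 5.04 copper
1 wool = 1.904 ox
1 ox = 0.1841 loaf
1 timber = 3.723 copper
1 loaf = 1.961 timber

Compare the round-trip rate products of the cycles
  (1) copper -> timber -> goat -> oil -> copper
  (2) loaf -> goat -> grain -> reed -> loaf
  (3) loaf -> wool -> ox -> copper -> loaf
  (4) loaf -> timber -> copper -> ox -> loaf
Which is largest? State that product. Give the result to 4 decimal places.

0.9427

(1) 0.2592 × 2.033 × 0.3403 × 5.04 = 0.90378
(2) 4.063 × 1.036 × 0.399 × 0.5197 = 0.87284
(3) 2.551 × 1.904 × 1.351 × 0.1277 = 0.83796
(4) 1.961 × 3.723 × 0.7014 × 0.1841 = 0.94274
Highest is cycle (4) at 0.9427 (≤1, no arbitrage).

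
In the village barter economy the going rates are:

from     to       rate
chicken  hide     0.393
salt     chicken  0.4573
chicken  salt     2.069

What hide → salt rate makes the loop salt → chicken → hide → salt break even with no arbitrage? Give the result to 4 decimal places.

Known legs of the cycle: 0.4573 × 0.393 = 0.1797189
For no arbitrage the full-cycle product must be 1, so the missing rate is 1 / 0.1797189 ≈ 5.564245.

5.5642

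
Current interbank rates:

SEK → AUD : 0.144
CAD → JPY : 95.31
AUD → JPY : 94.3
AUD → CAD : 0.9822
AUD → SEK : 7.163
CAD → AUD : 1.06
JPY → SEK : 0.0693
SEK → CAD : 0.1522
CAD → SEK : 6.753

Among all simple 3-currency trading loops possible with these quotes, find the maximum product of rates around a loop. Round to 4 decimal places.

1.1556

SEK→CAD→AUD→SEK: 0.1522 × 1.06 × 7.163 = 1.15562
JPY→SEK→CAD→JPY: 0.0693 × 0.1522 × 95.31 = 1.00528
SEK→AUD→CAD→SEK: 0.144 × 0.9822 × 6.753 = 0.95512
JPY→SEK→AUD→JPY: 0.0693 × 0.144 × 94.3 = 0.94104
Maximum is SEK→CAD→AUD→SEK at 1.1556; arbitrage exists.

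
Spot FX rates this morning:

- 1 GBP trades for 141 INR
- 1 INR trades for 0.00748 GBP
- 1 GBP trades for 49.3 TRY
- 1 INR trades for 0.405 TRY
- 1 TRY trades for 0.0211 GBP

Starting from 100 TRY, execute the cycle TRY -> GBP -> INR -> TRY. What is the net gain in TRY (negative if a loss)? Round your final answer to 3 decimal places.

100 TRY × 0.0211 = 2.11 GBP
2.11 GBP × 141 = 297.51 INR
297.51 INR × 0.405 = 120.49155 TRY
Net change: 120.49155 − 100 = 20.49155 TRY

20.492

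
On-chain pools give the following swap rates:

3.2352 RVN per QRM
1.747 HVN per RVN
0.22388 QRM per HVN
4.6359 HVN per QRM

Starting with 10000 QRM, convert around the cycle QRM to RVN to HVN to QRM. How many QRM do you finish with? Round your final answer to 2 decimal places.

12653.46

10000 QRM × 3.2352 = 32352 RVN
32352 RVN × 1.747 = 56518.944 HVN
56518.944 HVN × 0.22388 = 12653.46118272 QRM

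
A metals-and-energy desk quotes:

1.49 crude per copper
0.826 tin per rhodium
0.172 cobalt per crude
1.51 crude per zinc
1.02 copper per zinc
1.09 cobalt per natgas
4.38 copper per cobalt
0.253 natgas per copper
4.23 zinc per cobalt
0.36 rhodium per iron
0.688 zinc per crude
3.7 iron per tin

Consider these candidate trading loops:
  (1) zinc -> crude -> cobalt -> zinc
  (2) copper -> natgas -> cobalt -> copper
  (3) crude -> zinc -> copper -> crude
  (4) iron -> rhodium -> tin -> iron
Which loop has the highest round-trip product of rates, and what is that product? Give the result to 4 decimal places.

1.2079

(1) 1.51 × 0.172 × 4.23 = 1.09862
(2) 0.253 × 1.09 × 4.38 = 1.20787
(3) 0.688 × 1.02 × 1.49 = 1.04562
(4) 0.36 × 0.826 × 3.7 = 1.10023
Highest is cycle (2) at 1.2079 (>1, arbitrage).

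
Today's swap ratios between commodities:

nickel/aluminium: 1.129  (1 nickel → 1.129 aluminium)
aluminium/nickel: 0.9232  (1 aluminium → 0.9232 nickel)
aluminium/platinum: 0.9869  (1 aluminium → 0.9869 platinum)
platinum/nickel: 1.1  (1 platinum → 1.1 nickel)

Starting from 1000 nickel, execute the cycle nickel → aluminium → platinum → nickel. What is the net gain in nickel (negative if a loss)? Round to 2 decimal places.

225.63

1000 nickel × 1.129 = 1129 aluminium
1129 aluminium × 0.9869 = 1114.2101 platinum
1114.2101 platinum × 1.1 = 1225.63111 nickel
Net change: 1225.63111 − 1000 = 225.63111 nickel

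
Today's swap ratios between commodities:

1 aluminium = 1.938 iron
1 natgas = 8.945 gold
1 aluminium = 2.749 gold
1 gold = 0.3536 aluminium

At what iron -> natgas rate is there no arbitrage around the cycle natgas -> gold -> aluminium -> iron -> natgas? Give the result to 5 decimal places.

0.16314

Known legs of the cycle: 8.945 × 0.3536 × 1.938 = 6.129800976
For no arbitrage the full-cycle product must be 1, so the missing rate is 1 / 6.129800976 ≈ 0.1631374.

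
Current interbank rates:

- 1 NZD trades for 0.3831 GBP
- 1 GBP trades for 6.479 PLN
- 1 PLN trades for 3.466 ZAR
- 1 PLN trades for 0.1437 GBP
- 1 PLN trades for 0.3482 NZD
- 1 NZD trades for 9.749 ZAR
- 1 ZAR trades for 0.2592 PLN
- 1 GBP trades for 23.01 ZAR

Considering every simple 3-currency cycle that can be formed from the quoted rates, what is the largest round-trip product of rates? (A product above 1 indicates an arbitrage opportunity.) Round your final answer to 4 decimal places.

NZD→ZAR→PLN→NZD: 9.749 × 0.2592 × 0.3482 = 0.87988
NZD→GBP→PLN→NZD: 0.3831 × 6.479 × 0.3482 = 0.86427
ZAR→PLN→GBP→ZAR: 0.2592 × 0.1437 × 23.01 = 0.85705
Maximum is NZD→ZAR→PLN→NZD at 0.8799; no arbitrage — every cycle loses value.

0.8799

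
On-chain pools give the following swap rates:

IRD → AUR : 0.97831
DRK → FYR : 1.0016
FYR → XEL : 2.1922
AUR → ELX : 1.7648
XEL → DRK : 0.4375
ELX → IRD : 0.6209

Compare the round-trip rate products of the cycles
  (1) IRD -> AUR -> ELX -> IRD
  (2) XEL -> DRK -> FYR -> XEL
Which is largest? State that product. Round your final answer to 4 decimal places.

1.0720

(1) 0.97831 × 1.7648 × 0.6209 = 1.07200
(2) 0.4375 × 1.0016 × 2.1922 = 0.96062
Highest is cycle (1) at 1.0720 (>1, arbitrage).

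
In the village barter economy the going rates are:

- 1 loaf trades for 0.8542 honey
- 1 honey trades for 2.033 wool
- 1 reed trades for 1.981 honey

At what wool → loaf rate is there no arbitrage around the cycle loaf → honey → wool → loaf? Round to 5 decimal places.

Known legs of the cycle: 0.8542 × 2.033 = 1.7365886
For no arbitrage the full-cycle product must be 1, so the missing rate is 1 / 1.7365886 ≈ 0.5758416.

0.57584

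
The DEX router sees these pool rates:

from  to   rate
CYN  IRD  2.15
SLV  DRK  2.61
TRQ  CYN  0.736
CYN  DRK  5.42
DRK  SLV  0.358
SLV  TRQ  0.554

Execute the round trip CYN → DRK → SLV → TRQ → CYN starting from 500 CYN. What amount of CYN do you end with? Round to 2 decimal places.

395.59

500 CYN × 5.42 = 2710 DRK
2710 DRK × 0.358 = 970.18 SLV
970.18 SLV × 0.554 = 537.47972 TRQ
537.47972 TRQ × 0.736 = 395.58507392 CYN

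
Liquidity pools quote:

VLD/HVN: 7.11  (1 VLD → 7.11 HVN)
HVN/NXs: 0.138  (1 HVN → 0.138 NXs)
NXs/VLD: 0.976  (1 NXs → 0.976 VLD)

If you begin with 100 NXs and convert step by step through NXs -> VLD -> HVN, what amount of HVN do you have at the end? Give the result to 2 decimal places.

100 NXs × 0.976 = 97.6 VLD
97.6 VLD × 7.11 = 693.936 HVN

693.94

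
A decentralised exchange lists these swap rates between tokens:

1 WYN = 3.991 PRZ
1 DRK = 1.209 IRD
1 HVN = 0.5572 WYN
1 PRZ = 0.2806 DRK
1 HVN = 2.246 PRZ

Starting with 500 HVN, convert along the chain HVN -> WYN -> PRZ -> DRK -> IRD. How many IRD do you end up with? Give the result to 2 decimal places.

377.20

500 HVN × 0.5572 = 278.6 WYN
278.6 WYN × 3.991 = 1111.8926 PRZ
1111.8926 PRZ × 0.2806 = 311.99706356 DRK
311.99706356 DRK × 1.209 = 377.20444984404 IRD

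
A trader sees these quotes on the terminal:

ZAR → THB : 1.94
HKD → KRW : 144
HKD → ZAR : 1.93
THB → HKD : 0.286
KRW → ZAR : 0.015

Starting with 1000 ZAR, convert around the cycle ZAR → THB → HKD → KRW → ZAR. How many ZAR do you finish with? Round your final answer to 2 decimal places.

1198.45

1000 ZAR × 1.94 = 1940 THB
1940 THB × 0.286 = 554.84 HKD
554.84 HKD × 144 = 79896.96 KRW
79896.96 KRW × 0.015 = 1198.4544 ZAR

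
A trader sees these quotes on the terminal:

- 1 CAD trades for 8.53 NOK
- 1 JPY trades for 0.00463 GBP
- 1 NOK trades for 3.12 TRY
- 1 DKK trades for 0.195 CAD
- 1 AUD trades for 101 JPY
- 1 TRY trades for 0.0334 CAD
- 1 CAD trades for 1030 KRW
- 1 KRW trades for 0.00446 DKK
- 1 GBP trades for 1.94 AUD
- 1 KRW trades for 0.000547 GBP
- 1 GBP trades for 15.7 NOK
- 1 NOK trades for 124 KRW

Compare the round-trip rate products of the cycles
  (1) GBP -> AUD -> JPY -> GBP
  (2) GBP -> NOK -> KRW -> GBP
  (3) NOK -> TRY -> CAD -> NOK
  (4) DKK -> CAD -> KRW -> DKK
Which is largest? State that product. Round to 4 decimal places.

(1) 1.94 × 101 × 0.00463 = 0.90720
(2) 15.7 × 124 × 0.000547 = 1.06490
(3) 3.12 × 0.0334 × 8.53 = 0.88889
(4) 0.195 × 1030 × 0.00446 = 0.89579
Highest is cycle (2) at 1.0649 (>1, arbitrage).

1.0649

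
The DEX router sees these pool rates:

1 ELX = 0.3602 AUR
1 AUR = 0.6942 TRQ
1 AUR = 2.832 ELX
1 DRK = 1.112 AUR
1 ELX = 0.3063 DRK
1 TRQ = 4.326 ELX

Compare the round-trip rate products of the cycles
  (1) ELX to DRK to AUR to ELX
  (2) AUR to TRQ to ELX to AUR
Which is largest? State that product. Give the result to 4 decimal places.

(1) 0.3063 × 1.112 × 2.832 = 0.96460
(2) 0.6942 × 4.326 × 0.3602 = 1.08172
Highest is cycle (2) at 1.0817 (>1, arbitrage).

1.0817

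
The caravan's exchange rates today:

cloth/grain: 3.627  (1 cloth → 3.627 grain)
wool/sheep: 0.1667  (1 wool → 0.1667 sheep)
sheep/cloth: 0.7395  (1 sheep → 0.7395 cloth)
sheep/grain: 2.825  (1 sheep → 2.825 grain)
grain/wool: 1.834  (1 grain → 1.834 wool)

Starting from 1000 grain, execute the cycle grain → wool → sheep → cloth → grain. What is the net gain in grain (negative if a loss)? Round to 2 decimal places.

-179.99

1000 grain × 1.834 = 1834 wool
1834 wool × 0.1667 = 305.7278 sheep
305.7278 sheep × 0.7395 = 226.0857081 cloth
226.0857081 cloth × 3.627 = 820.0128632787 grain
Net change: 820.0128632787 − 1000 = -179.9871367213 grain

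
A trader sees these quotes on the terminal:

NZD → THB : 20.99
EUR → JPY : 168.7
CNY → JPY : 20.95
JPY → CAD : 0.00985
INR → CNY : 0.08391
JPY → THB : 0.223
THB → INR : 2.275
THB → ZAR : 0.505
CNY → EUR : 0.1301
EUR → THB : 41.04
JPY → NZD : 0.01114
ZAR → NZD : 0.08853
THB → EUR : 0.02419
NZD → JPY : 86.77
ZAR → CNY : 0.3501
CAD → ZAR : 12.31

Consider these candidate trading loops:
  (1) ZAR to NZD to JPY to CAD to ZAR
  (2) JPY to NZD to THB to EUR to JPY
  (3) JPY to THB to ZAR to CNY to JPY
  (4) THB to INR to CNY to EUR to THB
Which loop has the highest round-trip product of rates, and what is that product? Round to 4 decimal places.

(1) 0.08853 × 86.77 × 0.00985 × 12.31 = 0.93144
(2) 0.01114 × 20.99 × 0.02419 × 168.7 = 0.95422
(3) 0.223 × 0.505 × 0.3501 × 20.95 = 0.82599
(4) 2.275 × 0.08391 × 0.1301 × 41.04 = 1.01925
Highest is cycle (4) at 1.0192 (>1, arbitrage).

1.0192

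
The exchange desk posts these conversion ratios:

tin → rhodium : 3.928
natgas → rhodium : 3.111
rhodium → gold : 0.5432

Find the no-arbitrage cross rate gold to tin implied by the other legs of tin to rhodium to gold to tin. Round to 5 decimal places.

Known legs of the cycle: 3.928 × 0.5432 = 2.1336896
For no arbitrage the full-cycle product must be 1, so the missing rate is 1 / 2.1336896 ≈ 0.4686717.

0.46867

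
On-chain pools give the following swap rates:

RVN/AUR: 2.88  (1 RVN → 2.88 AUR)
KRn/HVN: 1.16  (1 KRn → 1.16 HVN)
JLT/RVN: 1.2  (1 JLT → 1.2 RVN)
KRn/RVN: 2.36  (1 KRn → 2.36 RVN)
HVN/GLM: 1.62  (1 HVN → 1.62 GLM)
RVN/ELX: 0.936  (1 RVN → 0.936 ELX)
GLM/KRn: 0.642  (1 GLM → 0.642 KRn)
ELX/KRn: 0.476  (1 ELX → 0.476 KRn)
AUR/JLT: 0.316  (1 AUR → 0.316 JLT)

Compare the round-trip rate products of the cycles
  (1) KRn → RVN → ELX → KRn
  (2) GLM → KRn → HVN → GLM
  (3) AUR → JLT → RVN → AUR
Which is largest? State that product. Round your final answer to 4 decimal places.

1.2064

(1) 2.36 × 0.936 × 0.476 = 1.05146
(2) 0.642 × 1.16 × 1.62 = 1.20645
(3) 0.316 × 1.2 × 2.88 = 1.09210
Highest is cycle (2) at 1.2064 (>1, arbitrage).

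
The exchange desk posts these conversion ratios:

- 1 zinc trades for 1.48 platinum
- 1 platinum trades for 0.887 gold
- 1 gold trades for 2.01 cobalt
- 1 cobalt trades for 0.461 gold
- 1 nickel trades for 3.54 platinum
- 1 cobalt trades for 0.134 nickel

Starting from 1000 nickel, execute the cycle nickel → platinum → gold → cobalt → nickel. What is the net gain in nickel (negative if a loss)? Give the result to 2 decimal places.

1000 nickel × 3.54 = 3540 platinum
3540 platinum × 0.887 = 3139.98 gold
3139.98 gold × 2.01 = 6311.3598 cobalt
6311.3598 cobalt × 0.134 = 845.7222132 nickel
Net change: 845.7222132 − 1000 = -154.2777868 nickel

-154.28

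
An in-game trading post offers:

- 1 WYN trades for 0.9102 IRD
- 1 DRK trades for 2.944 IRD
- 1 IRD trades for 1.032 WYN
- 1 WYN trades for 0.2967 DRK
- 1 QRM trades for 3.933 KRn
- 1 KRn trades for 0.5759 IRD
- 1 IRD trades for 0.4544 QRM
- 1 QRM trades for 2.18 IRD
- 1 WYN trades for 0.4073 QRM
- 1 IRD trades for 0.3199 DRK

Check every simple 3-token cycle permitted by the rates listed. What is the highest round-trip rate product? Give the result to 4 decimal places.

KRn→IRD→QRM→KRn: 0.5759 × 0.4544 × 3.933 = 1.02922
QRM→IRD→WYN→QRM: 2.18 × 1.032 × 0.4073 = 0.91633
DRK→IRD→WYN→DRK: 2.944 × 1.032 × 0.2967 = 0.90144
Maximum is KRn→IRD→QRM→KRn at 1.0292; arbitrage exists.

1.0292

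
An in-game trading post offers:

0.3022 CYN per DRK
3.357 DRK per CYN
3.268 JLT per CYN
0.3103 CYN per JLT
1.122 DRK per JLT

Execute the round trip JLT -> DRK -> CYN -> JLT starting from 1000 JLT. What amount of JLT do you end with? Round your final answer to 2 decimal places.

1108.08

1000 JLT × 1.122 = 1122 DRK
1122 DRK × 0.3022 = 339.0684 CYN
339.0684 CYN × 3.268 = 1108.0755312 JLT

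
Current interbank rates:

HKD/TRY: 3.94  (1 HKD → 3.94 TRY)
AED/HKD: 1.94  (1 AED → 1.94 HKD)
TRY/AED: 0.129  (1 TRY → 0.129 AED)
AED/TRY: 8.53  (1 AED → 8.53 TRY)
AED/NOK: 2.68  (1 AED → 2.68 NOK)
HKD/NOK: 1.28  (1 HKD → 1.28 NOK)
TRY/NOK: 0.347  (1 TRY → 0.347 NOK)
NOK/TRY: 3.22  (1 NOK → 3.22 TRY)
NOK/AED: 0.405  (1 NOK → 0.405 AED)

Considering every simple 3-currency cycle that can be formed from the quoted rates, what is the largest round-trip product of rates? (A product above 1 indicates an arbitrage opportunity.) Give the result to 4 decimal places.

1.1988

NOK→AED→TRY→NOK: 0.405 × 8.53 × 0.347 = 1.19876
NOK→TRY→AED→NOK: 3.22 × 0.129 × 2.68 = 1.11322
HKD→NOK→AED→HKD: 1.28 × 0.405 × 1.94 = 1.00570
HKD→TRY→AED→HKD: 3.94 × 0.129 × 1.94 = 0.98602
Maximum is NOK→AED→TRY→NOK at 1.1988; arbitrage exists.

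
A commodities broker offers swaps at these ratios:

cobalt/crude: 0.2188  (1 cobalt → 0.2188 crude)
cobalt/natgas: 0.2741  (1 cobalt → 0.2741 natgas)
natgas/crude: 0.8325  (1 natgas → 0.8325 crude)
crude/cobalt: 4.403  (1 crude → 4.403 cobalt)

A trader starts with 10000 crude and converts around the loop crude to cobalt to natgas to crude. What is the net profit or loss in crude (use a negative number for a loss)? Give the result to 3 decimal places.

47.129

10000 crude × 4.403 = 44030 cobalt
44030 cobalt × 0.2741 = 12068.623 natgas
12068.623 natgas × 0.8325 = 10047.1286475 crude
Net change: 10047.1286475 − 10000 = 47.1286475 crude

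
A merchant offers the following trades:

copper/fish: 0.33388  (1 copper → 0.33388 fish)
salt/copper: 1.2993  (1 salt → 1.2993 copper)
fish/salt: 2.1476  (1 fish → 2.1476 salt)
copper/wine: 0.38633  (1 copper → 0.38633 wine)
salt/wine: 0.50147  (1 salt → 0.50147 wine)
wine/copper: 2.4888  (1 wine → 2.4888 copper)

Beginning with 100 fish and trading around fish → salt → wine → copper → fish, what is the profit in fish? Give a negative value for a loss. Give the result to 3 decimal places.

-10.509

100 fish × 2.1476 = 214.76 salt
214.76 salt × 0.50147 = 107.6956972 wine
107.6956972 wine × 2.4888 = 268.03305119136 copper
268.03305119136 copper × 0.33388 = 89.4908751317712768 fish
Net change: 89.4908751317712768 − 100 = -10.5091248682287232 fish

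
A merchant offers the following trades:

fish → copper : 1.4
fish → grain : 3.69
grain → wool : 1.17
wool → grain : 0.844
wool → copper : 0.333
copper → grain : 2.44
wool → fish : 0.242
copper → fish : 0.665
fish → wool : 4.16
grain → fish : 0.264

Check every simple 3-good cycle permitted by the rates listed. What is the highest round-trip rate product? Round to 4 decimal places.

fish→grain→wool→fish: 3.69 × 1.17 × 0.242 = 1.04479
copper→grain→wool→copper: 2.44 × 1.17 × 0.333 = 0.95065
fish→wool→grain→fish: 4.16 × 0.844 × 0.264 = 0.92691
fish→wool→copper→fish: 4.16 × 0.333 × 0.665 = 0.92121
fish→copper→grain→fish: 1.4 × 2.44 × 0.264 = 0.90182
Maximum is fish→grain→wool→fish at 1.0448; arbitrage exists.

1.0448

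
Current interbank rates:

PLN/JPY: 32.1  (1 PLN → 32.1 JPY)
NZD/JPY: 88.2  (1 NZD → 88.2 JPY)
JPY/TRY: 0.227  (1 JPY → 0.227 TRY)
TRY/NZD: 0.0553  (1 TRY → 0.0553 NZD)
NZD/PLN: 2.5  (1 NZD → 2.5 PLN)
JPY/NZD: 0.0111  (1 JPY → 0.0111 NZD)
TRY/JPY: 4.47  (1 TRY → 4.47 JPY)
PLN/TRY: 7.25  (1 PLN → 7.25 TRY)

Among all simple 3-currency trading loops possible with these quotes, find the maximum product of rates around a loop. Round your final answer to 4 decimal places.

TRY→NZD→JPY→TRY: 0.0553 × 88.2 × 0.227 = 1.10718
PLN→TRY→NZD→PLN: 7.25 × 0.0553 × 2.5 = 1.00231
PLN→JPY→NZD→PLN: 32.1 × 0.0111 × 2.5 = 0.89078
Maximum is TRY→NZD→JPY→TRY at 1.1072; arbitrage exists.

1.1072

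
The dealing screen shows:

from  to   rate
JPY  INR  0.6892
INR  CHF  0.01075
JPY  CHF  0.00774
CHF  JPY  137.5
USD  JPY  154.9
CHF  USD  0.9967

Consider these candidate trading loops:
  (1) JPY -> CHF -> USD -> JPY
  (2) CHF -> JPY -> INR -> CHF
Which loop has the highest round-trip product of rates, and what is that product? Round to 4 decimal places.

1.1950

(1) 0.00774 × 0.9967 × 154.9 = 1.19497
(2) 137.5 × 0.6892 × 0.01075 = 1.01872
Highest is cycle (1) at 1.1950 (>1, arbitrage).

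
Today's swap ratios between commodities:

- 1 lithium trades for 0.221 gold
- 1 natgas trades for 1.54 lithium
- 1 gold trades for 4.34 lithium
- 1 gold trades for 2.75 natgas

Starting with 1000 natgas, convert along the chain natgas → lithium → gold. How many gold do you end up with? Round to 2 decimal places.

1000 natgas × 1.54 = 1540 lithium
1540 lithium × 0.221 = 340.34 gold

340.34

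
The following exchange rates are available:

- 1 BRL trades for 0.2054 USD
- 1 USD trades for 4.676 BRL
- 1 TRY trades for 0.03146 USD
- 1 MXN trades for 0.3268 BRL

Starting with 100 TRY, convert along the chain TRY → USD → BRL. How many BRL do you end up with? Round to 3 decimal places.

14.711

100 TRY × 0.03146 = 3.146 USD
3.146 USD × 4.676 = 14.710696 BRL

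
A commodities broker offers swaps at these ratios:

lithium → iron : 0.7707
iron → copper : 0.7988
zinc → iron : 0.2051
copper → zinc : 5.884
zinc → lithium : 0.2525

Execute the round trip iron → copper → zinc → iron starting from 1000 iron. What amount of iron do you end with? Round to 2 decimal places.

964.00

1000 iron × 0.7988 = 798.8 copper
798.8 copper × 5.884 = 4700.1392 zinc
4700.1392 zinc × 0.2051 = 963.99854992 iron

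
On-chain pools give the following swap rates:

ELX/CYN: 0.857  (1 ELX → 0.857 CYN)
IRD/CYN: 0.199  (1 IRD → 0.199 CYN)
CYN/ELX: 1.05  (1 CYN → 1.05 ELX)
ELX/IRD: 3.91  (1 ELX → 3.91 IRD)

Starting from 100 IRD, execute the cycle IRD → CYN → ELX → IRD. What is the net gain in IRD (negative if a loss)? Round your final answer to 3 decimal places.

100 IRD × 0.199 = 19.9 CYN
19.9 CYN × 1.05 = 20.895 ELX
20.895 ELX × 3.91 = 81.69945 IRD
Net change: 81.69945 − 100 = -18.30055 IRD

-18.301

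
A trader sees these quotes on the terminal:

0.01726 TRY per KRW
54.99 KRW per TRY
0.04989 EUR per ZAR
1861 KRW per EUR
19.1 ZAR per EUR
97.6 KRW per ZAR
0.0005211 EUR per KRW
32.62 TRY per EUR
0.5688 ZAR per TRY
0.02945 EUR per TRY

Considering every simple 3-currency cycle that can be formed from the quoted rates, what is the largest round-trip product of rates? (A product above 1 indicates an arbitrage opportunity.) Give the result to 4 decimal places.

KRW→EUR→ZAR→KRW: 0.0005211 × 19.1 × 97.6 = 0.97141
KRW→TRY→ZAR→KRW: 0.01726 × 0.5688 × 97.6 = 0.95819
KRW→TRY→EUR→KRW: 0.01726 × 0.02945 × 1861 = 0.94596
KRW→EUR→TRY→KRW: 0.0005211 × 32.62 × 54.99 = 0.93474
ZAR→EUR→TRY→ZAR: 0.04989 × 32.62 × 0.5688 = 0.92567
Maximum is KRW→EUR→ZAR→KRW at 0.9714; no arbitrage — every cycle loses value.

0.9714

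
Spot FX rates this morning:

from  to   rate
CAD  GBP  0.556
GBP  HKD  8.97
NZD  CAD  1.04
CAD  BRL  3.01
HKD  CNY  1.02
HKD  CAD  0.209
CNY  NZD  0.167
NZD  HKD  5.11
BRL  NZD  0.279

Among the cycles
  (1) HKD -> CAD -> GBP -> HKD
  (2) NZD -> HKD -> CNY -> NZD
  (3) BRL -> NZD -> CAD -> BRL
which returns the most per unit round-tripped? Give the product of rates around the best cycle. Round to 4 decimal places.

(1) 0.209 × 0.556 × 8.97 = 1.04235
(2) 5.11 × 1.02 × 0.167 = 0.87044
(3) 0.279 × 1.04 × 3.01 = 0.87338
Highest is cycle (1) at 1.0423 (>1, arbitrage).

1.0423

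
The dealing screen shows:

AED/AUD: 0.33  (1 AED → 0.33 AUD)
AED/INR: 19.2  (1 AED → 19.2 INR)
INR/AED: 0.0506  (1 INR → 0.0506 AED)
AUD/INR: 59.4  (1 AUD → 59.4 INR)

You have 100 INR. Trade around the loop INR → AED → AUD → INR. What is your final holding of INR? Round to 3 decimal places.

99.186

100 INR × 0.0506 = 5.06 AED
5.06 AED × 0.33 = 1.6698 AUD
1.6698 AUD × 59.4 = 99.18612 INR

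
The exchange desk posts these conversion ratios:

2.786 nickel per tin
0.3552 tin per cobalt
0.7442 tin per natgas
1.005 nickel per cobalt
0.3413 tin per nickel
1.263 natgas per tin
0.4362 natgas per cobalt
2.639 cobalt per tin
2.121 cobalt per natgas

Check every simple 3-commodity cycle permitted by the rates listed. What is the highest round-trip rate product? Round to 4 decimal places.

tin→natgas→cobalt→tin: 1.263 × 2.121 × 0.3552 = 0.95152
nickel→tin→cobalt→nickel: 0.3413 × 2.639 × 1.005 = 0.90519
tin→cobalt→natgas→tin: 2.639 × 0.4362 × 0.7442 = 0.85667
Maximum is tin→natgas→cobalt→tin at 0.9515; no arbitrage — every cycle loses value.

0.9515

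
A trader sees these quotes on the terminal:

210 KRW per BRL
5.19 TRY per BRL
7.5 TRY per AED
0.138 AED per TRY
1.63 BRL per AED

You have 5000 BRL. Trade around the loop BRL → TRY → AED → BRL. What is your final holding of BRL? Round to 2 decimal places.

5837.19

5000 BRL × 5.19 = 25950 TRY
25950 TRY × 0.138 = 3581.1 AED
3581.1 AED × 1.63 = 5837.193 BRL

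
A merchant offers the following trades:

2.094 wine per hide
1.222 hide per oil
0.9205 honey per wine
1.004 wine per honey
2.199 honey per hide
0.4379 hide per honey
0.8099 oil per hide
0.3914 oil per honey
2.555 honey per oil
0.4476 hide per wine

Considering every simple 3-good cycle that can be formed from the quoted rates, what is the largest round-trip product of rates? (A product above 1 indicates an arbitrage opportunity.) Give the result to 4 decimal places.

1.0518

honey→oil→hide→honey: 0.3914 × 1.222 × 2.199 = 1.05176
wine→hide→honey→wine: 0.4476 × 2.199 × 1.004 = 0.98821
honey→hide→oil→honey: 0.4379 × 0.8099 × 2.555 = 0.90614
wine→honey→hide→wine: 0.9205 × 0.4379 × 2.094 = 0.84406
Maximum is honey→oil→hide→honey at 1.0518; arbitrage exists.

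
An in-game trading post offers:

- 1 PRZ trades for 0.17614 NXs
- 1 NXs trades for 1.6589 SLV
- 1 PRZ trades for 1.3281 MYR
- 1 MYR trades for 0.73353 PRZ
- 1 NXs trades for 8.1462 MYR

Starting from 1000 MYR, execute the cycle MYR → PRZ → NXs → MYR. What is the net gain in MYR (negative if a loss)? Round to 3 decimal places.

1000 MYR × 0.73353 = 733.53 PRZ
733.53 PRZ × 0.17614 = 129.2039742 NXs
129.2039742 NXs × 8.1462 = 1052.52141462804 MYR
Net change: 1052.52141462804 − 1000 = 52.52141462804 MYR

52.521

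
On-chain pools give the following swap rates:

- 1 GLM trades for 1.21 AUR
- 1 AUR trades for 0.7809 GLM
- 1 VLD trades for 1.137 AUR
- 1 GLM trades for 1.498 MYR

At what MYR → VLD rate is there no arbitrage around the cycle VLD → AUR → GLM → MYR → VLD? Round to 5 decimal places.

0.75185

Known legs of the cycle: 1.137 × 0.7809 × 1.498 = 1.3300491834
For no arbitrage the full-cycle product must be 1, so the missing rate is 1 / 1.3300491834 ≈ 0.7518519.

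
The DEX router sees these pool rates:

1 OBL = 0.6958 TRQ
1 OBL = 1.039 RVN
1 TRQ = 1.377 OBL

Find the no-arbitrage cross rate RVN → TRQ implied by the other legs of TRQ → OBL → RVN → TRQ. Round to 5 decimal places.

0.69896

Known legs of the cycle: 1.377 × 1.039 = 1.430703
For no arbitrage the full-cycle product must be 1, so the missing rate is 1 / 1.430703 ≈ 0.6989571.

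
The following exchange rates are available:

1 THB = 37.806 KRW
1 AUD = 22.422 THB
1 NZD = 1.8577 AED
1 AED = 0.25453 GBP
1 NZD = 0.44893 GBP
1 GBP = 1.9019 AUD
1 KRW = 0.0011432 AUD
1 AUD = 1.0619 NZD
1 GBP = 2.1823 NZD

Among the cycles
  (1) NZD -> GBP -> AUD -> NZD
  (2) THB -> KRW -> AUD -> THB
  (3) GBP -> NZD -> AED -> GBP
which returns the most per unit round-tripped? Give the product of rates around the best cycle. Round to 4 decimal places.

1.0319

(1) 0.44893 × 1.9019 × 1.0619 = 0.90667
(2) 37.806 × 0.0011432 × 22.422 = 0.96907
(3) 2.1823 × 1.8577 × 0.25453 = 1.03188
Highest is cycle (3) at 1.0319 (>1, arbitrage).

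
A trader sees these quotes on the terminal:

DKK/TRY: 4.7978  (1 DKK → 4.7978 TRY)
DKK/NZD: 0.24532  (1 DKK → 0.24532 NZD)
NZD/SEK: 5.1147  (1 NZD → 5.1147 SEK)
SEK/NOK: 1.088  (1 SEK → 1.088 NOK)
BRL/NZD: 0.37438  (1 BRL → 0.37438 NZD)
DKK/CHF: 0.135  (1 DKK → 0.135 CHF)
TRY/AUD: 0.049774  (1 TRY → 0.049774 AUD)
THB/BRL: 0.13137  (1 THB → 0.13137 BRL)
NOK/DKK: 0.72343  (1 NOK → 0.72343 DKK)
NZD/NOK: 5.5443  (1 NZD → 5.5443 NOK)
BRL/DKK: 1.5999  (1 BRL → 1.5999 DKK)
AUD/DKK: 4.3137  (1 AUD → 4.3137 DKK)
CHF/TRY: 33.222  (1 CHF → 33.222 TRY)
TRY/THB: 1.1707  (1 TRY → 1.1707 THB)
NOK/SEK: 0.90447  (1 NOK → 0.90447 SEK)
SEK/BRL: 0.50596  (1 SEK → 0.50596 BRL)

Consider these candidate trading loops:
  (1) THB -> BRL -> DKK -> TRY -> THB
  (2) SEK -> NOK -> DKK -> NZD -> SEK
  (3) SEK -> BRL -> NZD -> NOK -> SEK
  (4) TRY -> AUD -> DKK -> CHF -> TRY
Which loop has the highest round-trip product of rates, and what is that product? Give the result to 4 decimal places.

(1) 0.13137 × 1.5999 × 4.7978 × 1.1707 = 1.18053
(2) 1.088 × 0.72343 × 0.24532 × 5.1147 = 0.98759
(3) 0.50596 × 0.37438 × 5.5443 × 0.90447 = 0.94988
(4) 0.049774 × 4.3137 × 0.135 × 33.222 = 0.96297
Highest is cycle (1) at 1.1805 (>1, arbitrage).

1.1805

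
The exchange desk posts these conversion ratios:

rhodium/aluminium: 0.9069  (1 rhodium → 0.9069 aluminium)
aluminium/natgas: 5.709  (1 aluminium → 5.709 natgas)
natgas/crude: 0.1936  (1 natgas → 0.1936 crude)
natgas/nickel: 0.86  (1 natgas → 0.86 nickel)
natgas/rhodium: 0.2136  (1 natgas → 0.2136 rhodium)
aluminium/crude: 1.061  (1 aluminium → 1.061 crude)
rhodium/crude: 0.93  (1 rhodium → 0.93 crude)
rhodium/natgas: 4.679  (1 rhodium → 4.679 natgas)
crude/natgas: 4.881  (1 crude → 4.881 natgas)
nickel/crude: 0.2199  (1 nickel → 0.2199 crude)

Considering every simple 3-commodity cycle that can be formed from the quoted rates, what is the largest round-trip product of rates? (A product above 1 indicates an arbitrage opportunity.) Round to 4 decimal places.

aluminium→natgas→rhodium→aluminium: 5.709 × 0.2136 × 0.9069 = 1.10591
natgas→rhodium→crude→natgas: 0.2136 × 0.93 × 4.881 = 0.96960
nickel→crude→natgas→nickel: 0.2199 × 4.881 × 0.86 = 0.92307
Maximum is aluminium→natgas→rhodium→aluminium at 1.1059; arbitrage exists.

1.1059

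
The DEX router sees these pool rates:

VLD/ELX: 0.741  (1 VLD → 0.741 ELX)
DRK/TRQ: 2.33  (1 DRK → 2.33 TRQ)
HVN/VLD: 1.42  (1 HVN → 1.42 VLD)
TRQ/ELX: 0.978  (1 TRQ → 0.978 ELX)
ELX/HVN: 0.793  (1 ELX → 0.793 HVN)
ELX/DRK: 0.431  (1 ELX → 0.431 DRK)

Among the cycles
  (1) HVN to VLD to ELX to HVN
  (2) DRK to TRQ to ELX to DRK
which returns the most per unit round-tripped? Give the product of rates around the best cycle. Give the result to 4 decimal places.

0.9821

(1) 1.42 × 0.741 × 0.793 = 0.83441
(2) 2.33 × 0.978 × 0.431 = 0.98214
Highest is cycle (2) at 0.9821 (≤1, no arbitrage).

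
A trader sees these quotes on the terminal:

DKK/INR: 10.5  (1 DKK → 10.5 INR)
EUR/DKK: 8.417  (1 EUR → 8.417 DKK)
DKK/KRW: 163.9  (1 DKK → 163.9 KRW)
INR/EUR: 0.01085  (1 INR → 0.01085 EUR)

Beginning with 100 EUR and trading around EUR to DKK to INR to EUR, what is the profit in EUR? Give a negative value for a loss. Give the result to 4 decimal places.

100 EUR × 8.417 = 841.7 DKK
841.7 DKK × 10.5 = 8837.85 INR
8837.85 INR × 0.01085 = 95.8906725 EUR
Net change: 95.8906725 − 100 = -4.1093275 EUR

-4.1093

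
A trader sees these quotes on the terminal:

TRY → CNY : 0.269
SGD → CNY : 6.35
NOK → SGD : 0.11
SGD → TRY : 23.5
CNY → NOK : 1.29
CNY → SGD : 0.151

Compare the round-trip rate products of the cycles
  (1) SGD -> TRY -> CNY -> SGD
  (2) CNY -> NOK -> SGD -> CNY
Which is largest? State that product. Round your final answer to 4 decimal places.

0.9545

(1) 23.5 × 0.269 × 0.151 = 0.95455
(2) 1.29 × 0.11 × 6.35 = 0.90107
Highest is cycle (1) at 0.9545 (≤1, no arbitrage).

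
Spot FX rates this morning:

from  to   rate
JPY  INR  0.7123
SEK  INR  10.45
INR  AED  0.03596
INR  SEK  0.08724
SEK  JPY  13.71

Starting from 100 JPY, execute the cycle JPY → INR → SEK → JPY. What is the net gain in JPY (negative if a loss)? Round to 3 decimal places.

-14.805

100 JPY × 0.7123 = 71.23 INR
71.23 INR × 0.08724 = 6.2141052 SEK
6.2141052 SEK × 13.71 = 85.195382292 JPY
Net change: 85.195382292 − 100 = -14.804617708 JPY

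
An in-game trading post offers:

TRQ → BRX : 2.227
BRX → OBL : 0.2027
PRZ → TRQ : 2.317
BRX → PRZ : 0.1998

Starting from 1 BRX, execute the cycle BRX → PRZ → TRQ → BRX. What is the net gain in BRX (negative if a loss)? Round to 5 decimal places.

0.03096

1 BRX × 0.1998 = 0.1998 PRZ
0.1998 PRZ × 2.317 = 0.4629366 TRQ
0.4629366 TRQ × 2.227 = 1.0309598082 BRX
Net change: 1.0309598082 − 1 = 0.0309598082 BRX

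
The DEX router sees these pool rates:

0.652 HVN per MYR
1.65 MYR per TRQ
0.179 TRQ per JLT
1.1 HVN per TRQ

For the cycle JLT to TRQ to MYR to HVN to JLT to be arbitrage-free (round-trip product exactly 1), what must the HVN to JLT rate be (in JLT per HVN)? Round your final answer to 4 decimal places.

Known legs of the cycle: 0.179 × 1.65 × 0.652 = 0.1925682
For no arbitrage the full-cycle product must be 1, so the missing rate is 1 / 0.1925682 ≈ 5.192965.

5.1930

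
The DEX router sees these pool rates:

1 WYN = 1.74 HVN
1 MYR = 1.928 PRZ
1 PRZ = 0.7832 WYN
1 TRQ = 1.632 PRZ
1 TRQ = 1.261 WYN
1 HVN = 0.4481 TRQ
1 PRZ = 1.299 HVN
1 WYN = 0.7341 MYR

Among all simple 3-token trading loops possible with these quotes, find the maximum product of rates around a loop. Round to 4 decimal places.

MYR→PRZ→WYN→MYR: 1.928 × 0.7832 × 0.7341 = 1.10850
HVN→TRQ→WYN→HVN: 0.4481 × 1.261 × 1.74 = 0.98319
HVN→TRQ→PRZ→HVN: 0.4481 × 1.632 × 1.299 = 0.94996
Maximum is MYR→PRZ→WYN→MYR at 1.1085; arbitrage exists.

1.1085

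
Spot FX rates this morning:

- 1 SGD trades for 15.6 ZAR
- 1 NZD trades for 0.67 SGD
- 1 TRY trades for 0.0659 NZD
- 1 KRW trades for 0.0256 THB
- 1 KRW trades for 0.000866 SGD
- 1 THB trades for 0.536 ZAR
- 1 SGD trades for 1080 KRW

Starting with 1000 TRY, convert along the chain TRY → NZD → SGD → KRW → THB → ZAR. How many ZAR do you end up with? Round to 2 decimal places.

1000 TRY × 0.0659 = 65.9 NZD
65.9 NZD × 0.67 = 44.153 SGD
44.153 SGD × 1080 = 47685.24 KRW
47685.24 KRW × 0.0256 = 1220.742144 THB
1220.742144 THB × 0.536 = 654.317789184 ZAR

654.32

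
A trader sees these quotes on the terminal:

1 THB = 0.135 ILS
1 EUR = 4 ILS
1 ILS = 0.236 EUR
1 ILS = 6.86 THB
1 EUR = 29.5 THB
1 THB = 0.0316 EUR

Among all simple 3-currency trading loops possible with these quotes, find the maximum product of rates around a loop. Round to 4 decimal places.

EUR→THB→ILS→EUR: 29.5 × 0.135 × 0.236 = 0.93987
EUR→ILS→THB→EUR: 4 × 6.86 × 0.0316 = 0.86710
Maximum is EUR→THB→ILS→EUR at 0.9399; no arbitrage — every cycle loses value.

0.9399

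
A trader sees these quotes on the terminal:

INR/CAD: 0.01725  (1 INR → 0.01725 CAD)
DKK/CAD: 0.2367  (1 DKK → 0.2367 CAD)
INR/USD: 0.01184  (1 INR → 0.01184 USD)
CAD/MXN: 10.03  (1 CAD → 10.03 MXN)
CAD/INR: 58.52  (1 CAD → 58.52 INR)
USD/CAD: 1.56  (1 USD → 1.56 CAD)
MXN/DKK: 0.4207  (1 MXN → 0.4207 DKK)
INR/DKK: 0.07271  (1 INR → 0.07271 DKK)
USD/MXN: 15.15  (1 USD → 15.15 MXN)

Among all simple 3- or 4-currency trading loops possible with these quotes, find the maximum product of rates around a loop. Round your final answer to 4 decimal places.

CAD→INR→USD→CAD: 58.52 × 0.01184 × 1.56 = 1.08089
DKK→CAD→INR→DKK: 0.2367 × 58.52 × 0.07271 = 1.00716
DKK→CAD→MXN→DKK: 0.2367 × 10.03 × 0.4207 = 0.99878
Maximum is CAD→INR→USD→CAD at 1.0809; arbitrage exists.

1.0809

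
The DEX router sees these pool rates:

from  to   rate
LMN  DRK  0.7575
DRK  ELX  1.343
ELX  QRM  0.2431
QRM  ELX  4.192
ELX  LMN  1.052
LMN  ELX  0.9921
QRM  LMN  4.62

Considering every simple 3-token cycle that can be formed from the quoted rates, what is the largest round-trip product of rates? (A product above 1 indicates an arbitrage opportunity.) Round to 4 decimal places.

ELX→QRM→LMN→ELX: 0.2431 × 4.62 × 0.9921 = 1.11425
ELX→LMN→DRK→ELX: 1.052 × 0.7575 × 1.343 = 1.07022
Maximum is ELX→QRM→LMN→ELX at 1.1142; arbitrage exists.

1.1142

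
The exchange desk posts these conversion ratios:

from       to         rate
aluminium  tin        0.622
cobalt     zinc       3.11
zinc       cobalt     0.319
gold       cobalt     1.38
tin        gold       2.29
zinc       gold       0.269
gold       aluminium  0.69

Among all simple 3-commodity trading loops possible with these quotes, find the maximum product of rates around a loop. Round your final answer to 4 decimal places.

gold→cobalt→zinc→gold: 1.38 × 3.11 × 0.269 = 1.15449
tin→gold→aluminium→tin: 2.29 × 0.69 × 0.622 = 0.98282
Maximum is gold→cobalt→zinc→gold at 1.1545; arbitrage exists.

1.1545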